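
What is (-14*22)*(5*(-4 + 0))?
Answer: 6160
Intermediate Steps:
(-14*22)*(5*(-4 + 0)) = -1540*(-4) = -308*(-20) = 6160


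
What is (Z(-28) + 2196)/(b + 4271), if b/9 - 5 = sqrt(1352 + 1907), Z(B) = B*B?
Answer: 12861680/18363877 - 26820*sqrt(3259)/18363877 ≈ 0.61700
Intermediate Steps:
Z(B) = B**2
b = 45 + 9*sqrt(3259) (b = 45 + 9*sqrt(1352 + 1907) = 45 + 9*sqrt(3259) ≈ 558.79)
(Z(-28) + 2196)/(b + 4271) = ((-28)**2 + 2196)/((45 + 9*sqrt(3259)) + 4271) = (784 + 2196)/(4316 + 9*sqrt(3259)) = 2980/(4316 + 9*sqrt(3259))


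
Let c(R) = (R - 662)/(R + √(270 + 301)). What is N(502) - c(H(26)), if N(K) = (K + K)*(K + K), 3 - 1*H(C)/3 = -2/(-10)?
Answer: 12611150920/12511 + 16340*√571/12511 ≈ 1.0080e+6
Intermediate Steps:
H(C) = 42/5 (H(C) = 9 - (-6)/(-10) = 9 - (-6)*(-1)/10 = 9 - 3*⅕ = 9 - ⅗ = 42/5)
N(K) = 4*K² (N(K) = (2*K)*(2*K) = 4*K²)
c(R) = (-662 + R)/(R + √571)
N(502) - c(H(26)) = 4*502² - (-662 + 42/5)/(42/5 + √571) = 4*252004 - (-3268)/((42/5 + √571)*5) = 1008016 - (-3268)/(5*(42/5 + √571)) = 1008016 + 3268/(5*(42/5 + √571))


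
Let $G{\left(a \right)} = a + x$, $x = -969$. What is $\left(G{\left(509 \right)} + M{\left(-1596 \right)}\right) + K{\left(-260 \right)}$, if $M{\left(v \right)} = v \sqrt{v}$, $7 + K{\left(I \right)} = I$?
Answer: $-727 - 3192 i \sqrt{399} \approx -727.0 - 63760.0 i$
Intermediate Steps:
$K{\left(I \right)} = -7 + I$
$M{\left(v \right)} = v^{\frac{3}{2}}$
$G{\left(a \right)} = -969 + a$ ($G{\left(a \right)} = a - 969 = -969 + a$)
$\left(G{\left(509 \right)} + M{\left(-1596 \right)}\right) + K{\left(-260 \right)} = \left(\left(-969 + 509\right) + \left(-1596\right)^{\frac{3}{2}}\right) - 267 = \left(-460 - 3192 i \sqrt{399}\right) - 267 = -727 - 3192 i \sqrt{399}$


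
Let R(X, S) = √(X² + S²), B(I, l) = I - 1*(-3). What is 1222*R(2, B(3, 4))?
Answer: 2444*√10 ≈ 7728.6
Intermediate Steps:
B(I, l) = 3 + I (B(I, l) = I + 3 = 3 + I)
R(X, S) = √(S² + X²)
1222*R(2, B(3, 4)) = 1222*√((3 + 3)² + 2²) = 1222*√(6² + 4) = 1222*√(36 + 4) = 1222*√40 = 1222*(2*√10) = 2444*√10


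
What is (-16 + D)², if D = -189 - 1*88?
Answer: 85849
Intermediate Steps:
D = -277 (D = -189 - 88 = -277)
(-16 + D)² = (-16 - 277)² = (-293)² = 85849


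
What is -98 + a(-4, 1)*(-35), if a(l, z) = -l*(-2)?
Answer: 182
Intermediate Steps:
a(l, z) = 2*l
-98 + a(-4, 1)*(-35) = -98 + (2*(-4))*(-35) = -98 - 8*(-35) = -98 + 280 = 182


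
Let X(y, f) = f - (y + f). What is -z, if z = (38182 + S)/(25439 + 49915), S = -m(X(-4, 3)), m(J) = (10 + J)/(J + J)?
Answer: -50907/100472 ≈ -0.50668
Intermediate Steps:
X(y, f) = -y (X(y, f) = f - (f + y) = f + (-f - y) = -y)
m(J) = (10 + J)/(2*J) (m(J) = (10 + J)/((2*J)) = (10 + J)*(1/(2*J)) = (10 + J)/(2*J))
S = -7/4 (S = -(10 - 1*(-4))/(2*((-1*(-4)))) = -(10 + 4)/(2*4) = -14/(2*4) = -1*7/4 = -7/4 ≈ -1.7500)
z = 50907/100472 (z = (38182 - 7/4)/(25439 + 49915) = (152721/4)/75354 = (152721/4)*(1/75354) = 50907/100472 ≈ 0.50668)
-z = -1*50907/100472 = -50907/100472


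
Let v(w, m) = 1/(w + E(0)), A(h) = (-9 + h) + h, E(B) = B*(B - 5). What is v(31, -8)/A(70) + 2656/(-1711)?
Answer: -10784305/6948371 ≈ -1.5521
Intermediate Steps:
E(B) = B*(-5 + B)
A(h) = -9 + 2*h
v(w, m) = 1/w (v(w, m) = 1/(w + 0*(-5 + 0)) = 1/(w + 0*(-5)) = 1/(w + 0) = 1/w)
v(31, -8)/A(70) + 2656/(-1711) = 1/(31*(-9 + 2*70)) + 2656/(-1711) = 1/(31*(-9 + 140)) + 2656*(-1/1711) = (1/31)/131 - 2656/1711 = (1/31)*(1/131) - 2656/1711 = 1/4061 - 2656/1711 = -10784305/6948371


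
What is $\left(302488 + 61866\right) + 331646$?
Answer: $696000$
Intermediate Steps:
$\left(302488 + 61866\right) + 331646 = 364354 + 331646 = 696000$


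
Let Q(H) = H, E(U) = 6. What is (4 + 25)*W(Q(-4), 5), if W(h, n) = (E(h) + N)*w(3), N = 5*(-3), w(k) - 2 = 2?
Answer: -1044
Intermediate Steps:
w(k) = 4 (w(k) = 2 + 2 = 4)
N = -15
W(h, n) = -36 (W(h, n) = (6 - 15)*4 = -9*4 = -36)
(4 + 25)*W(Q(-4), 5) = (4 + 25)*(-36) = 29*(-36) = -1044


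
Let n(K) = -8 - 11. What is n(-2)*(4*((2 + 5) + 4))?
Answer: -836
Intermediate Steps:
n(K) = -19
n(-2)*(4*((2 + 5) + 4)) = -76*((2 + 5) + 4) = -76*(7 + 4) = -76*11 = -19*44 = -836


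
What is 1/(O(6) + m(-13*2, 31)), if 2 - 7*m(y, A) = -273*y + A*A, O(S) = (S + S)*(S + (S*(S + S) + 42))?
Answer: 1/289 ≈ 0.0034602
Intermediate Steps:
O(S) = 2*S*(42 + S + 2*S²) (O(S) = (2*S)*(S + (S*(2*S) + 42)) = (2*S)*(S + (2*S² + 42)) = (2*S)*(S + (42 + 2*S²)) = (2*S)*(42 + S + 2*S²) = 2*S*(42 + S + 2*S²))
m(y, A) = 2/7 + 39*y - A²/7 (m(y, A) = 2/7 - (-273*y + A*A)/7 = 2/7 - (-273*y + A²)/7 = 2/7 - (A² - 273*y)/7 = 2/7 + (39*y - A²/7) = 2/7 + 39*y - A²/7)
1/(O(6) + m(-13*2, 31)) = 1/(2*6*(42 + 6 + 2*6²) + (2/7 + 39*(-13*2) - ⅐*31²)) = 1/(2*6*(42 + 6 + 2*36) + (2/7 + 39*(-26) - ⅐*961)) = 1/(2*6*(42 + 6 + 72) + (2/7 - 1014 - 961/7)) = 1/(2*6*120 - 1151) = 1/(1440 - 1151) = 1/289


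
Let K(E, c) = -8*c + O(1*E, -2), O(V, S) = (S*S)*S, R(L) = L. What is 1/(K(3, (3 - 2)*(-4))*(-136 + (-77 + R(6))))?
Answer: -1/4968 ≈ -0.00020129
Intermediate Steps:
O(V, S) = S**3 (O(V, S) = S**2*S = S**3)
K(E, c) = -8 - 8*c (K(E, c) = -8*c + (-2)**3 = -8*c - 8 = -8 - 8*c)
1/(K(3, (3 - 2)*(-4))*(-136 + (-77 + R(6)))) = 1/((-8 - 8*(3 - 2)*(-4))*(-136 + (-77 + 6))) = 1/((-8 - 8*(-4))*(-136 - 71)) = 1/((-8 - 8*(-4))*(-207)) = 1/((-8 + 32)*(-207)) = 1/(24*(-207)) = 1/(-4968) = -1/4968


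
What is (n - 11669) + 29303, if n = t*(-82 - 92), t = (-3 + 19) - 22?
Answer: 18678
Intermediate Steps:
t = -6 (t = 16 - 22 = -6)
n = 1044 (n = -6*(-82 - 92) = -6*(-174) = 1044)
(n - 11669) + 29303 = (1044 - 11669) + 29303 = -10625 + 29303 = 18678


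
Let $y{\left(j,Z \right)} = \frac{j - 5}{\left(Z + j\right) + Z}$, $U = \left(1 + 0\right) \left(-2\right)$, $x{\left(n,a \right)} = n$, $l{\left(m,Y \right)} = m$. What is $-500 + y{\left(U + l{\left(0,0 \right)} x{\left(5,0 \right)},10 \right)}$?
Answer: $- \frac{9007}{18} \approx -500.39$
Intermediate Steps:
$U = -2$ ($U = 1 \left(-2\right) = -2$)
$y{\left(j,Z \right)} = \frac{-5 + j}{j + 2 Z}$
$-500 + y{\left(U + l{\left(0,0 \right)} x{\left(5,0 \right)},10 \right)} = -500 + \frac{-5 + \left(-2 + 0 \cdot 5\right)}{\left(-2 + 0 \cdot 5\right) + 2 \cdot 10} = -500 + \frac{-5 + \left(-2 + 0\right)}{\left(-2 + 0\right) + 20} = -500 + \frac{-5 - 2}{-2 + 20} = -500 + \frac{1}{18} \left(-7\right) = -500 - \frac{7}{18} = - \frac{9007}{18}$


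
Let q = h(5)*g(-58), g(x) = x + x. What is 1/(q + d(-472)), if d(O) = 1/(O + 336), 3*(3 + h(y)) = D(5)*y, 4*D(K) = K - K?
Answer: 136/47327 ≈ 0.0028736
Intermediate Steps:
D(K) = 0 (D(K) = (K - K)/4 = (1/4)*0 = 0)
g(x) = 2*x
h(y) = -3 (h(y) = -3 + (0*y)/3 = -3 + (1/3)*0 = -3 + 0 = -3)
d(O) = 1/(336 + O)
q = 348 (q = -6*(-58) = -3*(-116) = 348)
1/(q + d(-472)) = 1/(348 + 1/(336 - 472)) = 1/(348 + 1/(-136)) = 1/(348 - 1/136) = 1/(47327/136) = 136/47327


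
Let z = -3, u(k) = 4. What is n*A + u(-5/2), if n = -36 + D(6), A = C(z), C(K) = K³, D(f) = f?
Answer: 814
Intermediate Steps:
A = -27 (A = (-3)³ = -27)
n = -30 (n = -36 + 6 = -30)
n*A + u(-5/2) = -30*(-27) + 4 = 810 + 4 = 814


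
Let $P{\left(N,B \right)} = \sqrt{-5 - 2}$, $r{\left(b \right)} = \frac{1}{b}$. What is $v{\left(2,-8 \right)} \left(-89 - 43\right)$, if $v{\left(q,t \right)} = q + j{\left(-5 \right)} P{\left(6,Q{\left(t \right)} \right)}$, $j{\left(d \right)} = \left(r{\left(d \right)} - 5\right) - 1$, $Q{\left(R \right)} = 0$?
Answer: $-264 + \frac{4092 i \sqrt{7}}{5} \approx -264.0 + 2165.3 i$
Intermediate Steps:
$P{\left(N,B \right)} = i \sqrt{7}$ ($P{\left(N,B \right)} = \sqrt{-7} = i \sqrt{7}$)
$j{\left(d \right)} = -6 + \frac{1}{d}$ ($j{\left(d \right)} = \left(\frac{1}{d} - 5\right) - 1 = \left(-5 + \frac{1}{d}\right) - 1 = -6 + \frac{1}{d}$)
$v{\left(q,t \right)} = q - \frac{31 i \sqrt{7}}{5}$ ($v{\left(q,t \right)} = q + \left(-6 + \frac{1}{-5}\right) i \sqrt{7} = q + \left(-6 - \frac{1}{5}\right) i \sqrt{7} = q - \frac{31 i \sqrt{7}}{5}$)
$v{\left(2,-8 \right)} \left(-89 - 43\right) = \left(2 - \frac{31 i \sqrt{7}}{5}\right) \left(-89 - 43\right) = \left(2 - \frac{31 i \sqrt{7}}{5}\right) \left(-132\right) = -264 + \frac{4092 i \sqrt{7}}{5}$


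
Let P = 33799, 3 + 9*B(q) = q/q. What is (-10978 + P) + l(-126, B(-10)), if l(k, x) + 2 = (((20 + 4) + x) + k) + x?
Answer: 204449/9 ≈ 22717.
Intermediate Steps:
B(q) = -2/9 (B(q) = -⅓ + (q/q)/9 = -⅓ + (⅑)*1 = -⅓ + ⅑ = -2/9)
l(k, x) = 22 + k + 2*x (l(k, x) = -2 + ((((20 + 4) + x) + k) + x) = -2 + (((24 + x) + k) + x) = -2 + ((24 + k + x) + x) = -2 + (24 + k + 2*x) = 22 + k + 2*x)
(-10978 + P) + l(-126, B(-10)) = (-10978 + 33799) + (22 - 126 + 2*(-2/9)) = 22821 + (22 - 126 - 4/9) = 22821 - 940/9 = 204449/9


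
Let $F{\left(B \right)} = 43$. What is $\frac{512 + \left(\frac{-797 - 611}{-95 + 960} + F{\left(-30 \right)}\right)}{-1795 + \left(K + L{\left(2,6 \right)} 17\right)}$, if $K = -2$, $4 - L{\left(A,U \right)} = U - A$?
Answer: $- \frac{478667}{1554405} \approx -0.30794$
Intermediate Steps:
$L{\left(A,U \right)} = 4 + A - U$ ($L{\left(A,U \right)} = 4 - \left(U - A\right) = 4 + \left(A - U\right) = 4 + A - U$)
$\frac{512 + \left(\frac{-797 - 611}{-95 + 960} + F{\left(-30 \right)}\right)}{-1795 + \left(K + L{\left(2,6 \right)} 17\right)} = \frac{512 + \left(\frac{-797 - 611}{-95 + 960} + 43\right)}{-1795 - \left(2 - \left(4 + 2 - 6\right) 17\right)} = \frac{512 + \left(- \frac{1408}{865} + 43\right)}{-1795 - \left(2 - \left(4 + 2 - 6\right) 17\right)} = \frac{512 + \left(\left(-1408\right) \frac{1}{865} + 43\right)}{-1795 + \left(-2 + 0 \cdot 17\right)} = \frac{512 + \left(- \frac{1408}{865} + 43\right)}{-1795 + \left(-2 + 0\right)} = \frac{512 + \frac{35787}{865}}{-1795 - 2} = \frac{478667}{865 \left(-1797\right)} = \frac{478667}{865} \left(- \frac{1}{1797}\right) = - \frac{478667}{1554405}$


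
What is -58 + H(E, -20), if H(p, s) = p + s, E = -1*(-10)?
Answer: -68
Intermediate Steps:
E = 10
-58 + H(E, -20) = -58 + (10 - 20) = -58 - 10 = -68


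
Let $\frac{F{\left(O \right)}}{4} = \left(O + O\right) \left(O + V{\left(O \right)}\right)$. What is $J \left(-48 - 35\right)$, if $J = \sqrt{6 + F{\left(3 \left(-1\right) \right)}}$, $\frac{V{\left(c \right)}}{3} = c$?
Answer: $- 581 \sqrt{6} \approx -1423.2$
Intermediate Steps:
$V{\left(c \right)} = 3 c$
$F{\left(O \right)} = 32 O^{2}$ ($F{\left(O \right)} = 4 \left(O + O\right) \left(O + 3 O\right) = 4 \cdot 2 O 4 O = 4 \cdot 8 O^{2} = 32 O^{2}$)
$J = 7 \sqrt{6}$ ($J = \sqrt{6 + 32 \left(3 \left(-1\right)\right)^{2}} = \sqrt{6 + 32 \left(-3\right)^{2}} = \sqrt{6 + 32 \cdot 9} = \sqrt{6 + 288} = \sqrt{294} = 7 \sqrt{6} \approx 17.146$)
$J \left(-48 - 35\right) = 7 \sqrt{6} \left(-48 - 35\right) = 7 \sqrt{6} \left(-83\right) = - 581 \sqrt{6}$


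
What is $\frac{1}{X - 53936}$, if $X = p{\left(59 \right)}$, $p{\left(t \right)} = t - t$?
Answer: $- \frac{1}{53936} \approx -1.854 \cdot 10^{-5}$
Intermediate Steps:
$p{\left(t \right)} = 0$
$X = 0$
$\frac{1}{X - 53936} = \frac{1}{0 - 53936} = \frac{1}{-53936} = - \frac{1}{53936}$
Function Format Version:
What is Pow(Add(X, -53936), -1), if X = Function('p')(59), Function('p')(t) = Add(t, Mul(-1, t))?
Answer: Rational(-1, 53936) ≈ -1.8540e-5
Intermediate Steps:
Function('p')(t) = 0
X = 0
Pow(Add(X, -53936), -1) = Pow(Add(0, -53936), -1) = Pow(-53936, -1) = Rational(-1, 53936)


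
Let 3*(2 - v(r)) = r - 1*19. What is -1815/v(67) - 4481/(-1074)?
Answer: 503011/3759 ≈ 133.82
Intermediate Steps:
v(r) = 25/3 - r/3 (v(r) = 2 - (r - 1*19)/3 = 2 - (r - 19)/3 = 2 - (-19 + r)/3 = 2 + (19/3 - r/3) = 25/3 - r/3)
-1815/v(67) - 4481/(-1074) = -1815/(25/3 - ⅓*67) - 4481/(-1074) = -1815/(25/3 - 67/3) - 4481*(-1/1074) = -1815/(-14) + 4481/1074 = -1815*(-1/14) + 4481/1074 = 1815/14 + 4481/1074 = 503011/3759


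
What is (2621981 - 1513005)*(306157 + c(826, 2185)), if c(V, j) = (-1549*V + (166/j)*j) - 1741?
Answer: -1081131830592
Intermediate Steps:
c(V, j) = -1575 - 1549*V (c(V, j) = (-1549*V + 166) - 1741 = (166 - 1549*V) - 1741 = -1575 - 1549*V)
(2621981 - 1513005)*(306157 + c(826, 2185)) = (2621981 - 1513005)*(306157 + (-1575 - 1549*826)) = 1108976*(306157 + (-1575 - 1279474)) = 1108976*(306157 - 1281049) = 1108976*(-974892) = -1081131830592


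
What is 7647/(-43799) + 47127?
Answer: 2064107826/43799 ≈ 47127.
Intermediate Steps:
7647/(-43799) + 47127 = 7647*(-1/43799) + 47127 = -7647/43799 + 47127 = 2064107826/43799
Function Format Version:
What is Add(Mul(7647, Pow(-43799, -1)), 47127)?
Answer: Rational(2064107826, 43799) ≈ 47127.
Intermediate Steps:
Add(Mul(7647, Pow(-43799, -1)), 47127) = Add(Mul(7647, Rational(-1, 43799)), 47127) = Add(Rational(-7647, 43799), 47127) = Rational(2064107826, 43799)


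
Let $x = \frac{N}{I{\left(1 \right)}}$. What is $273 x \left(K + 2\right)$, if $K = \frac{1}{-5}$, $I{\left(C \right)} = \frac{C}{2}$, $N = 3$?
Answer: $\frac{14742}{5} \approx 2948.4$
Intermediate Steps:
$I{\left(C \right)} = \frac{C}{2}$ ($I{\left(C \right)} = C \frac{1}{2} = \frac{C}{2}$)
$x = 6$ ($x = \frac{3}{\frac{1}{2} \cdot 1} = 3 \frac{1}{\frac{1}{2}} = 3 \cdot 2 = 6$)
$K = - \frac{1}{5} \approx -0.2$
$273 x \left(K + 2\right) = 273 \cdot 6 \left(- \frac{1}{5} + 2\right) = 273 \cdot 6 \cdot \frac{9}{5} = 273 \cdot \frac{54}{5} = \frac{14742}{5}$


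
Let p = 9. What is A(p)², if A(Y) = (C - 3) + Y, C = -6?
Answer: 0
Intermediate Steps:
A(Y) = -9 + Y (A(Y) = (-6 - 3) + Y = -9 + Y)
A(p)² = (-9 + 9)² = 0² = 0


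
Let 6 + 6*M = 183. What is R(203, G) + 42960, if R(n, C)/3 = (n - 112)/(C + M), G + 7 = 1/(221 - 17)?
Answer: 197285052/4591 ≈ 42972.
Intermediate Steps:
M = 59/2 (M = -1 + (1/6)*183 = -1 + 61/2 = 59/2 ≈ 29.500)
G = -1427/204 (G = -7 + 1/(221 - 17) = -7 + 1/204 = -1427/204 ≈ -6.9951)
R(n, C) = 3*(-112 + n)/(59/2 + C) (R(n, C) = 3*((n - 112)/(C + 59/2)) = 3*((-112 + n)/(59/2 + C)) = 3*(-112 + n)/(59/2 + C))
R(203, G) + 42960 = 6*(-112 + 203)/(59 + 2*(-1427/204)) + 42960 = 6*91/(59 - 1427/102) + 42960 = 6*91/(4591/102) + 42960 = 6*(102/4591)*91 + 42960 = 55692/4591 + 42960 = 197285052/4591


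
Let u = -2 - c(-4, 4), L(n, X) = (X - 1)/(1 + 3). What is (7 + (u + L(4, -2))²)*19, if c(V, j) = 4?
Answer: 15979/16 ≈ 998.69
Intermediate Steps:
L(n, X) = -¼ + X/4 (L(n, X) = (-1 + X)/4 = (-1 + X)*(¼) = -¼ + X/4)
u = -6 (u = -2 - 1*4 = -2 - 4 = -6)
(7 + (u + L(4, -2))²)*19 = (7 + (-6 + (-¼ + (¼)*(-2)))²)*19 = (7 + (-6 + (-¼ - ½))²)*19 = (7 + (-6 - ¾)²)*19 = (7 + (-27/4)²)*19 = (7 + 729/16)*19 = (841/16)*19 = 15979/16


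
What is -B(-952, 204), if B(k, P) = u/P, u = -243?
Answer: 81/68 ≈ 1.1912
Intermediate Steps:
B(k, P) = -243/P
-B(-952, 204) = -(-243)/204 = -1*(-81/68) = 81/68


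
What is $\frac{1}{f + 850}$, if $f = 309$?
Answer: $\frac{1}{1159} \approx 0.00086281$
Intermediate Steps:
$\frac{1}{f + 850} = \frac{1}{309 + 850} = \frac{1}{1159}$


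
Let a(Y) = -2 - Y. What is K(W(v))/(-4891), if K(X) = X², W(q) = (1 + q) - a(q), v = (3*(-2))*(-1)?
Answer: -225/4891 ≈ -0.046003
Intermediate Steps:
v = 6 (v = -6*(-1) = 6)
W(q) = 3 + 2*q (W(q) = (1 + q) - (-2 - q) = (1 + q) + (2 + q) = 3 + 2*q)
K(W(v))/(-4891) = (3 + 2*6)²/(-4891) = (3 + 12)²*(-1/4891) = 15²*(-1/4891) = 225*(-1/4891) = -225/4891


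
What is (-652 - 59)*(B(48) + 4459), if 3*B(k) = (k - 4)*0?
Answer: -3170349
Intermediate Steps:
B(k) = 0 (B(k) = ((k - 4)*0)/3 = ((-4 + k)*0)/3 = (1/3)*0 = 0)
(-652 - 59)*(B(48) + 4459) = (-652 - 59)*(0 + 4459) = -711*4459 = -3170349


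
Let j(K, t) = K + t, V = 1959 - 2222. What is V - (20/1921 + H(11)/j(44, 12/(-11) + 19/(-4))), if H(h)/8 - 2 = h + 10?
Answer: -37558931/140233 ≈ -267.83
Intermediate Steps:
V = -263
H(h) = 96 + 8*h (H(h) = 16 + 8*(h + 10) = 16 + 8*(10 + h) = 16 + (80 + 8*h) = 96 + 8*h)
V - (20/1921 + H(11)/j(44, 12/(-11) + 19/(-4))) = -263 - (20/1921 + (96 + 8*11)/(44 + (12/(-11) + 19/(-4)))) = -263 - (20*(1/1921) + (96 + 88)/(44 + (12*(-1/11) + 19*(-¼)))) = -263 - (20/1921 + 184/(44 + (-12/11 - 19/4))) = -263 - (20/1921 + 184/(44 - 257/44)) = -263 - (20/1921 + 184/(1679/44)) = -263 - (20/1921 + 184*(44/1679)) = -263 - (20/1921 + 352/73) = -263 - 1*677652/140233 = -263 - 677652/140233 = -37558931/140233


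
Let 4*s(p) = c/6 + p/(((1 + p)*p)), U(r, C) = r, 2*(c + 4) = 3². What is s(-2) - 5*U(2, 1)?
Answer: -491/48 ≈ -10.229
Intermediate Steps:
c = ½ (c = -4 + (½)*3² = -4 + (½)*9 = -4 + 9/2 = ½ ≈ 0.50000)
s(p) = 1/48 + 1/(4*(1 + p)) (s(p) = ((½)/6 + p/(((1 + p)*p)))/4 = ((½)*(⅙) + p/((p*(1 + p))))/4 = (1/12 + p*(1/(p*(1 + p))))/4 = (1/12 + 1/(1 + p))/4 = 1/48 + 1/(4*(1 + p)))
s(-2) - 5*U(2, 1) = (13 - 2)/(48*(1 - 2)) - 5*2 = (1/48)*11/(-1) - 10 = (1/48)*(-1)*11 - 10 = -11/48 - 10 = -491/48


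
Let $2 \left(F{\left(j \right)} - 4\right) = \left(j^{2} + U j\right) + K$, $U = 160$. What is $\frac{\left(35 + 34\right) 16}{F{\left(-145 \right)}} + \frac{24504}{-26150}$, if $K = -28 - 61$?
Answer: $- \frac{1177294}{614525} \approx -1.9158$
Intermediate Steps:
$K = -89$
$F{\left(j \right)} = - \frac{81}{2} + \frac{j^{2}}{2} + 80 j$ ($F{\left(j \right)} = 4 + \frac{\left(j^{2} + 160 j\right) - 89}{2} = 4 + \frac{-89 + j^{2} + 160 j}{2} = 4 + \left(- \frac{89}{2} + \frac{j^{2}}{2} + 80 j\right) = - \frac{81}{2} + \frac{j^{2}}{2} + 80 j$)
$\frac{\left(35 + 34\right) 16}{F{\left(-145 \right)}} + \frac{24504}{-26150} = \frac{\left(35 + 34\right) 16}{- \frac{81}{2} + \frac{\left(-145\right)^{2}}{2} + 80 \left(-145\right)} + \frac{24504}{-26150} = \frac{69 \cdot 16}{- \frac{81}{2} + \frac{1}{2} \cdot 21025 - 11600} + 24504 \left(- \frac{1}{26150}\right) = \frac{1104}{- \frac{81}{2} + \frac{21025}{2} - 11600} - \frac{12252}{13075} = \frac{1104}{-1128} - \frac{12252}{13075} = 1104 \left(- \frac{1}{1128}\right) - \frac{12252}{13075} = - \frac{46}{47} - \frac{12252}{13075} = - \frac{1177294}{614525}$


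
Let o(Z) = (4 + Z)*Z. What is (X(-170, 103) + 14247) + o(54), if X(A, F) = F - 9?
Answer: 17473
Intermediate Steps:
X(A, F) = -9 + F
o(Z) = Z*(4 + Z)
(X(-170, 103) + 14247) + o(54) = ((-9 + 103) + 14247) + 54*(4 + 54) = (94 + 14247) + 54*58 = 14341 + 3132 = 17473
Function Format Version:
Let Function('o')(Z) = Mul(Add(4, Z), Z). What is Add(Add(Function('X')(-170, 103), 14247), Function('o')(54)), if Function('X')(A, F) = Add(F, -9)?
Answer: 17473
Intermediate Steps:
Function('X')(A, F) = Add(-9, F)
Function('o')(Z) = Mul(Z, Add(4, Z))
Add(Add(Function('X')(-170, 103), 14247), Function('o')(54)) = Add(Add(Add(-9, 103), 14247), Mul(54, Add(4, 54))) = Add(Add(94, 14247), Mul(54, 58)) = Add(14341, 3132) = 17473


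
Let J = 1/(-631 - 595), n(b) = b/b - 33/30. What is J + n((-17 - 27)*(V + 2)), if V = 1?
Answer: -309/3065 ≈ -0.10082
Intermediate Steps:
n(b) = -⅒ (n(b) = 1 - 33*1/30 = 1 - 11/10 = -⅒)
J = -1/1226 (J = 1/(-1226) = -1/1226 ≈ -0.00081566)
J + n((-17 - 27)*(V + 2)) = -1/1226 - ⅒ = -309/3065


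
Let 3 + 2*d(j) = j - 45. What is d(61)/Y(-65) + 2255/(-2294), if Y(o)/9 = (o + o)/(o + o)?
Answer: -2692/10323 ≈ -0.26078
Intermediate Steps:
Y(o) = 9 (Y(o) = 9*((o + o)/(o + o)) = 9*((2*o)/((2*o))) = 9*((2*o)*(1/(2*o))) = 9*1 = 9)
d(j) = -24 + j/2 (d(j) = -3/2 + (j - 45)/2 = -3/2 + (-45 + j)/2 = -3/2 + (-45/2 + j/2) = -24 + j/2)
d(61)/Y(-65) + 2255/(-2294) = (-24 + (½)*61)/9 + 2255/(-2294) = (-24 + 61/2)*(⅑) + 2255*(-1/2294) = (13/2)*(⅑) - 2255/2294 = 13/18 - 2255/2294 = -2692/10323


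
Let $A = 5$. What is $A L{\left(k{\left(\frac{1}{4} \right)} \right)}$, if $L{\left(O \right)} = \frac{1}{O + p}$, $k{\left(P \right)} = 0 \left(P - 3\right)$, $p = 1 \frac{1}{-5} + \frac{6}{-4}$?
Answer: $- \frac{50}{17} \approx -2.9412$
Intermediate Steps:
$p = - \frac{17}{10}$ ($p = 1 \left(- \frac{1}{5}\right) + 6 \left(- \frac{1}{4}\right) = - \frac{1}{5} - \frac{3}{2} = - \frac{17}{10} \approx -1.7$)
$k{\left(P \right)} = 0$ ($k{\left(P \right)} = 0 \left(-3 + P\right) = 0$)
$L{\left(O \right)} = \frac{1}{- \frac{17}{10} + O}$ ($L{\left(O \right)} = \frac{1}{O - \frac{17}{10}} = \frac{1}{- \frac{17}{10} + O}$)
$A L{\left(k{\left(\frac{1}{4} \right)} \right)} = 5 \frac{10}{-17 + 10 \cdot 0} = 5 \frac{10}{-17 + 0} = 5 \frac{10}{-17} = 5 \cdot 10 \left(- \frac{1}{17}\right) = 5 \left(- \frac{10}{17}\right) = - \frac{50}{17}$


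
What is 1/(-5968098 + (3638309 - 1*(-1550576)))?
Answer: -1/779213 ≈ -1.2833e-6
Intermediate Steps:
1/(-5968098 + (3638309 - 1*(-1550576))) = 1/(-5968098 + (3638309 + 1550576)) = 1/(-5968098 + 5188885) = 1/(-779213) = -1/779213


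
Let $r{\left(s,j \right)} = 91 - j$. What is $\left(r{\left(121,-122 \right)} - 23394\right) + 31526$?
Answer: $8345$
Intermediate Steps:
$\left(r{\left(121,-122 \right)} - 23394\right) + 31526 = \left(\left(91 - -122\right) - 23394\right) + 31526 = \left(\left(91 + 122\right) - 23394\right) + 31526 = \left(213 - 23394\right) + 31526 = -23181 + 31526 = 8345$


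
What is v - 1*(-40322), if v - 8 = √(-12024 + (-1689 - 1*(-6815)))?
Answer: 40330 + I*√6898 ≈ 40330.0 + 83.054*I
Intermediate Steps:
v = 8 + I*√6898 (v = 8 + √(-12024 + (-1689 - 1*(-6815))) = 8 + √(-12024 + (-1689 + 6815)) = 8 + √(-12024 + 5126) = 8 + √(-6898) = 8 + I*√6898 ≈ 8.0 + 83.054*I)
v - 1*(-40322) = (8 + I*√6898) - 1*(-40322) = (8 + I*√6898) + 40322 = 40330 + I*√6898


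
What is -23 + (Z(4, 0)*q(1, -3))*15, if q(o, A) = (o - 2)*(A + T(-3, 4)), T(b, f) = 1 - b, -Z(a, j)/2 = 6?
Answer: 157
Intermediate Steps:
Z(a, j) = -12 (Z(a, j) = -2*6 = -12)
q(o, A) = (-2 + o)*(4 + A) (q(o, A) = (o - 2)*(A + (1 - 1*(-3))) = (-2 + o)*(A + (1 + 3)) = (-2 + o)*(A + 4) = (-2 + o)*(4 + A))
-23 + (Z(4, 0)*q(1, -3))*15 = -23 - 12*(-8 - 2*(-3) + 4*1 - 3*1)*15 = -23 - 12*(-8 + 6 + 4 - 3)*15 = -23 - 12*(-1)*15 = -23 + 12*15 = -23 + 180 = 157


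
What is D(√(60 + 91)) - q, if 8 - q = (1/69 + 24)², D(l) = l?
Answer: 2707561/4761 + √151 ≈ 580.98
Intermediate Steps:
q = -2707561/4761 (q = 8 - (1/69 + 24)² = 8 - (1657/69)² = 8 - 1*2745649/4761 = 8 - 2745649/4761 = -2707561/4761 ≈ -568.70)
D(√(60 + 91)) - q = √(60 + 91) - 1*(-2707561/4761) = √151 + 2707561/4761 = 2707561/4761 + √151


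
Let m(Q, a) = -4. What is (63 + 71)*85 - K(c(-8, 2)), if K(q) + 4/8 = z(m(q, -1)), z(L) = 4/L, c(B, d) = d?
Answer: 22783/2 ≈ 11392.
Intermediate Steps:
K(q) = -3/2 (K(q) = -½ + 4/(-4) = -½ + 4*(-¼) = -½ - 1 = -3/2)
(63 + 71)*85 - K(c(-8, 2)) = (63 + 71)*85 - 1*(-3/2) = 134*85 + 3/2 = 11390 + 3/2 = 22783/2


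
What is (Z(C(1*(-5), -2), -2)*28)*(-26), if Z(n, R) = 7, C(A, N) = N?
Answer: -5096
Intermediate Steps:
(Z(C(1*(-5), -2), -2)*28)*(-26) = (7*28)*(-26) = 196*(-26) = -5096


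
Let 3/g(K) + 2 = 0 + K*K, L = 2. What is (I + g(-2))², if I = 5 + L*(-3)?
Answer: ¼ ≈ 0.25000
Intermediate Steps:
g(K) = 3/(-2 + K²) (g(K) = 3/(-2 + (0 + K*K)) = 3/(-2 + (0 + K²)) = 3/(-2 + K²))
I = -1 (I = 5 + 2*(-3) = 5 - 6 = -1)
(I + g(-2))² = (-1 + 3/(-2 + (-2)²))² = (-1 + 3/(-2 + 4))² = (-1 + 3/2)² = (½)² = ¼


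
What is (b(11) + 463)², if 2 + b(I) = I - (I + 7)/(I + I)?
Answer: 26863489/121 ≈ 2.2201e+5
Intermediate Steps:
b(I) = -2 + I - (7 + I)/(2*I) (b(I) = -2 + (I - (I + 7)/(I + I)) = -2 + (I - (7 + I)/(2*I)) = -2 + I - (7 + I)/(2*I))
(b(11) + 463)² = ((-5/2 + 11 - 7/2/11) + 463)² = ((-5/2 + 11 - 7/2*1/11) + 463)² = ((-5/2 + 11 - 7/22) + 463)² = (90/11 + 463)² = (5183/11)² = 26863489/121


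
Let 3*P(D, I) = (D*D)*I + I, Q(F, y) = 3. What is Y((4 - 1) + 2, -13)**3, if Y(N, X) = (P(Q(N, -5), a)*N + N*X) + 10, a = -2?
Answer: -18609625/27 ≈ -6.8925e+5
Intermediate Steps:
P(D, I) = I/3 + I*D**2/3 (P(D, I) = ((D*D)*I + I)/3 = (D**2*I + I)/3 = (I*D**2 + I)/3 = (I + I*D**2)/3 = I/3 + I*D**2/3)
Y(N, X) = 10 - 20*N/3 + N*X (Y(N, X) = (((1/3)*(-2)*(1 + 3**2))*N + N*X) + 10 = (((1/3)*(-2)*(1 + 9))*N + N*X) + 10 = (((1/3)*(-2)*10)*N + N*X) + 10 = (-20*N/3 + N*X) + 10 = 10 - 20*N/3 + N*X)
Y((4 - 1) + 2, -13)**3 = (10 - 20*((4 - 1) + 2)/3 + ((4 - 1) + 2)*(-13))**3 = (10 - 20*(3 + 2)/3 + (3 + 2)*(-13))**3 = (10 - 20/3*5 + 5*(-13))**3 = (10 - 100/3 - 65)**3 = (-265/3)**3 = -18609625/27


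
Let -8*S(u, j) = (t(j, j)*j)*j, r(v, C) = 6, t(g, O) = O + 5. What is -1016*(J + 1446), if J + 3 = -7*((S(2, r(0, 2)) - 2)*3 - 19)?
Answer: -2700020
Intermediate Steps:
t(g, O) = 5 + O
S(u, j) = -j²*(5 + j)/8 (S(u, j) = -(5 + j)*j*j/8 = -j*(5 + j)*j/8 = -j²*(5 + j)/8)
J = 2423/2 (J = -3 - 7*(((⅛)*6²*(-5 - 1*6) - 2)*3 - 19) = -3 - 7*(((⅛)*36*(-5 - 6) - 2)*3 - 19) = -3 - 7*(((⅛)*36*(-11) - 2)*3 - 19) = -3 - 7*((-99/2 - 2)*3 - 19) = -3 - 7*(-103/2*3 - 19) = -3 - 7*(-309/2 - 19) = -3 - 7*(-347/2) = -3 + 2429/2 = 2423/2 ≈ 1211.5)
-1016*(J + 1446) = -1016*(2423/2 + 1446) = -1016*5315/2 = -2700020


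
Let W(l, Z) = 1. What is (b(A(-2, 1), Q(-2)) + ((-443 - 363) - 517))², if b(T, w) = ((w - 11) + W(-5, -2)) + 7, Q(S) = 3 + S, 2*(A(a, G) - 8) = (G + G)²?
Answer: 1755625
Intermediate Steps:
A(a, G) = 8 + 2*G² (A(a, G) = 8 + (G + G)²/2 = 8 + (2*G)²/2 = 8 + (4*G²)/2 = 8 + 2*G²)
b(T, w) = -3 + w (b(T, w) = ((w - 11) + 1) + 7 = ((-11 + w) + 1) + 7 = (-10 + w) + 7 = -3 + w)
(b(A(-2, 1), Q(-2)) + ((-443 - 363) - 517))² = ((-3 + (3 - 2)) + ((-443 - 363) - 517))² = ((-3 + 1) + (-806 - 517))² = (-2 - 1323)² = (-1325)² = 1755625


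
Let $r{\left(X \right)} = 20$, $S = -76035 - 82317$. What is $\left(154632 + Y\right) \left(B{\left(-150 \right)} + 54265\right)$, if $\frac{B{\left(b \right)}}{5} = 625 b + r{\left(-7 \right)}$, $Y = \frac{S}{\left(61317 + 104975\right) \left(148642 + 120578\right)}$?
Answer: $- \frac{11952832516732996097}{186538051} \approx -6.4077 \cdot 10^{10}$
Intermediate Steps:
$S = -158352$
$Y = - \frac{3299}{932690255}$ ($Y = - \frac{158352}{\left(61317 + 104975\right) \left(148642 + 120578\right)} = - \frac{158352}{166292 \cdot 269220} = - \frac{158352}{44769132240} = \left(-158352\right) \frac{1}{44769132240} = - \frac{3299}{932690255} \approx -3.5371 \cdot 10^{-6}$)
$B{\left(b \right)} = 100 + 3125 b$ ($B{\left(b \right)} = 5 \left(625 b + 20\right) = 5 \left(20 + 625 b\right) = 100 + 3125 b$)
$\left(154632 + Y\right) \left(B{\left(-150 \right)} + 54265\right) = \left(154632 - \frac{3299}{932690255}\right) \left(\left(100 + 3125 \left(-150\right)\right) + 54265\right) = \frac{144223759507861 \left(\left(100 - 468750\right) + 54265\right)}{932690255} = \frac{144223759507861 \left(-468650 + 54265\right)}{932690255} = \frac{144223759507861}{932690255} \left(-414385\right) = - \frac{11952832516732996097}{186538051}$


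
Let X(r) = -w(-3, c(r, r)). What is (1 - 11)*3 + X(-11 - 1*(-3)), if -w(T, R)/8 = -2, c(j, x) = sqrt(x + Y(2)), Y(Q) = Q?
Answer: -46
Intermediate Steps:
c(j, x) = sqrt(2 + x) (c(j, x) = sqrt(x + 2) = sqrt(2 + x))
w(T, R) = 16 (w(T, R) = -8*(-2) = 16)
X(r) = -16 (X(r) = -1*16 = -16)
(1 - 11)*3 + X(-11 - 1*(-3)) = (1 - 11)*3 - 16 = -10*3 - 16 = -30 - 16 = -46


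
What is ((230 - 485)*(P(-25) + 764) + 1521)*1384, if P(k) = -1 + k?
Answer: -258349896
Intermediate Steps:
((230 - 485)*(P(-25) + 764) + 1521)*1384 = ((230 - 485)*((-1 - 25) + 764) + 1521)*1384 = (-255*(-26 + 764) + 1521)*1384 = (-255*738 + 1521)*1384 = (-188190 + 1521)*1384 = -186669*1384 = -258349896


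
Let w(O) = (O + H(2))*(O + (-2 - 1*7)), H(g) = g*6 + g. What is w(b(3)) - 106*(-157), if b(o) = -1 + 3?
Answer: 16530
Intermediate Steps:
H(g) = 7*g (H(g) = 6*g + g = 7*g)
b(o) = 2
w(O) = (-9 + O)*(14 + O) (w(O) = (O + 7*2)*(O + (-2 - 1*7)) = (O + 14)*(O + (-2 - 7)) = (14 + O)*(O - 9) = (14 + O)*(-9 + O) = (-9 + O)*(14 + O))
w(b(3)) - 106*(-157) = (-126 + 2² + 5*2) - 106*(-157) = (-126 + 4 + 10) + 16642 = -112 + 16642 = 16530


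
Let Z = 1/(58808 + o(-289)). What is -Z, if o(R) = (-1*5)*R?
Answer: -1/60253 ≈ -1.6597e-5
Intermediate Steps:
o(R) = -5*R
Z = 1/60253 (Z = 1/(58808 - 5*(-289)) = 1/(58808 + 1445) = 1/60253 ≈ 1.6597e-5)
-Z = -1*1/60253 = -1/60253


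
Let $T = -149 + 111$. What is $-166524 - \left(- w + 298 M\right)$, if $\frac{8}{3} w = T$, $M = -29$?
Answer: $- \frac{631585}{4} \approx -1.579 \cdot 10^{5}$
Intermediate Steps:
$T = -38$
$w = - \frac{57}{4}$ ($w = \frac{3}{8} \left(-38\right) = - \frac{57}{4} \approx -14.25$)
$-166524 - \left(- w + 298 M\right) = -166524 - - \frac{34511}{4} = -166524 + \left(- \frac{57}{4} + 8642\right) = -166524 + \frac{34511}{4} = - \frac{631585}{4}$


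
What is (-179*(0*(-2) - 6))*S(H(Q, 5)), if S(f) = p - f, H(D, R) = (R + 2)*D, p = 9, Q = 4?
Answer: -20406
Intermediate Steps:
H(D, R) = D*(2 + R) (H(D, R) = (2 + R)*D = D*(2 + R))
S(f) = 9 - f
(-179*(0*(-2) - 6))*S(H(Q, 5)) = (-179*(0*(-2) - 6))*(9 - 4*(2 + 5)) = (-179*(0 - 6))*(9 - 4*7) = (-179*(-6))*(9 - 1*28) = 1074*(9 - 28) = 1074*(-19) = -20406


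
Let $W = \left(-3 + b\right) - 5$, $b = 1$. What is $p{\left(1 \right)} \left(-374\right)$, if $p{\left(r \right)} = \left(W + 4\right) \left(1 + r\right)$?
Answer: $2244$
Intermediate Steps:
$W = -7$ ($W = \left(-3 + 1\right) - 5 = -2 - 5 = -7$)
$p{\left(r \right)} = -3 - 3 r$ ($p{\left(r \right)} = \left(-7 + 4\right) \left(1 + r\right) = - 3 \left(1 + r\right) = -3 - 3 r$)
$p{\left(1 \right)} \left(-374\right) = \left(-3 - 3\right) \left(-374\right) = \left(-6\right) \left(-374\right) = 2244$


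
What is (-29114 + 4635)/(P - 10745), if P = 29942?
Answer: -24479/19197 ≈ -1.2751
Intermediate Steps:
(-29114 + 4635)/(P - 10745) = (-29114 + 4635)/(29942 - 10745) = -24479/19197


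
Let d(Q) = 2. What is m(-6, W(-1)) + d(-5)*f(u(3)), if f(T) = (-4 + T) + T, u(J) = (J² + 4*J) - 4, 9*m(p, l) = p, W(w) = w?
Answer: 178/3 ≈ 59.333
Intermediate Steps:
m(p, l) = p/9
u(J) = -4 + J² + 4*J
f(T) = -4 + 2*T
m(-6, W(-1)) + d(-5)*f(u(3)) = (⅑)*(-6) + 2*(-4 + 2*(-4 + 3² + 4*3)) = -⅔ + 2*(-4 + 2*(-4 + 9 + 12)) = -⅔ + 2*(-4 + 2*17) = -⅔ + 2*(-4 + 34) = -⅔ + 2*30 = -⅔ + 60 = 178/3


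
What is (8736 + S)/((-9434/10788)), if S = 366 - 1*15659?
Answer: 35368458/4717 ≈ 7498.1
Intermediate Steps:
S = -15293 (S = 366 - 15659 = -15293)
(8736 + S)/((-9434/10788)) = (8736 - 15293)/((-9434/10788)) = -6557/((-9434*1/10788)) = -6557/(-4717/5394) = -6557*(-5394/4717) = 35368458/4717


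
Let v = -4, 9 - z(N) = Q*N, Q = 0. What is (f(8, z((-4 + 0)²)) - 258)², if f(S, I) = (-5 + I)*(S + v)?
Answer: 58564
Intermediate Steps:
z(N) = 9 (z(N) = 9 - 0*N = 9 - 1*0 = 9 + 0 = 9)
f(S, I) = (-5 + I)*(-4 + S) (f(S, I) = (-5 + I)*(S - 4) = (-5 + I)*(-4 + S))
(f(8, z((-4 + 0)²)) - 258)² = ((20 - 5*8 - 4*9 + 9*8) - 258)² = ((20 - 40 - 36 + 72) - 258)² = (16 - 258)² = (-242)² = 58564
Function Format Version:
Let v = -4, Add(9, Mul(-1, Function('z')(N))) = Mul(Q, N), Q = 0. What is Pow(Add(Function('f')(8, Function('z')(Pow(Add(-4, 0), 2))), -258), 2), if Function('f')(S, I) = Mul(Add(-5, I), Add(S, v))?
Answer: 58564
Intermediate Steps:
Function('z')(N) = 9 (Function('z')(N) = Add(9, Mul(-1, Mul(0, N))) = Add(9, Mul(-1, 0)) = Add(9, 0) = 9)
Function('f')(S, I) = Mul(Add(-5, I), Add(-4, S)) (Function('f')(S, I) = Mul(Add(-5, I), Add(S, -4)) = Mul(Add(-5, I), Add(-4, S)))
Pow(Add(Function('f')(8, Function('z')(Pow(Add(-4, 0), 2))), -258), 2) = Pow(Add(Add(20, Mul(-5, 8), Mul(-4, 9), Mul(9, 8)), -258), 2) = Pow(Add(Add(20, -40, -36, 72), -258), 2) = Pow(Add(16, -258), 2) = Pow(-242, 2) = 58564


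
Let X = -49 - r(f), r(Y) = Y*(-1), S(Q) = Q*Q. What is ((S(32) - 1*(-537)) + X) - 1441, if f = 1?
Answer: 72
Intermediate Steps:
S(Q) = Q²
r(Y) = -Y
X = -48 (X = -49 - (-1) = -49 - 1*(-1) = -49 + 1 = -48)
((S(32) - 1*(-537)) + X) - 1441 = ((32² - 1*(-537)) - 48) - 1441 = ((1024 + 537) - 48) - 1441 = (1561 - 48) - 1441 = 1513 - 1441 = 72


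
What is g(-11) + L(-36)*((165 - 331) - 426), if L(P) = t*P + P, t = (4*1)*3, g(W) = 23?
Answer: 277079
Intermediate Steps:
t = 12 (t = 4*3 = 12)
L(P) = 13*P (L(P) = 12*P + P = 13*P)
g(-11) + L(-36)*((165 - 331) - 426) = 23 + (13*(-36))*((165 - 331) - 426) = 23 - 468*(-166 - 426) = 23 - 468*(-592) = 23 + 277056 = 277079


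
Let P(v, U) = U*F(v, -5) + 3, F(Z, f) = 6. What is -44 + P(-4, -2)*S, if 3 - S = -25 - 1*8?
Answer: -368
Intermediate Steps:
S = 36 (S = 3 - (-25 - 1*8) = 3 - (-25 - 8) = 3 - 1*(-33) = 3 + 33 = 36)
P(v, U) = 3 + 6*U (P(v, U) = U*6 + 3 = 6*U + 3 = 3 + 6*U)
-44 + P(-4, -2)*S = -44 + (3 + 6*(-2))*36 = -44 + (3 - 12)*36 = -44 - 9*36 = -44 - 324 = -368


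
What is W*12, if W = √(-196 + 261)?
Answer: 12*√65 ≈ 96.747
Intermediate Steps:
W = √65 ≈ 8.0623
W*12 = √65*12 = 12*√65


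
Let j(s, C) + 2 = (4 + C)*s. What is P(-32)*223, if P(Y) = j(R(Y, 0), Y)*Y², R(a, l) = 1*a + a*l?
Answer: 204146688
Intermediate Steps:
R(a, l) = a + a*l
j(s, C) = -2 + s*(4 + C) (j(s, C) = -2 + (4 + C)*s = -2 + s*(4 + C))
P(Y) = Y²*(-2 + Y² + 4*Y) (P(Y) = (-2 + 4*(Y*(1 + 0)) + Y*(Y*(1 + 0)))*Y² = (-2 + 4*(Y*1) + Y*(Y*1))*Y² = (-2 + 4*Y + Y*Y)*Y² = (-2 + 4*Y + Y²)*Y² = (-2 + Y² + 4*Y)*Y² = Y²*(-2 + Y² + 4*Y))
P(-32)*223 = ((-32)²*(-2 + (-32)² + 4*(-32)))*223 = (1024*(-2 + 1024 - 128))*223 = (1024*894)*223 = 915456*223 = 204146688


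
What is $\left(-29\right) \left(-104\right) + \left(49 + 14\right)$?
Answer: $3079$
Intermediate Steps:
$\left(-29\right) \left(-104\right) + \left(49 + 14\right) = 3016 + 63 = 3079$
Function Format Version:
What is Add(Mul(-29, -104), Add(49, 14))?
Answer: 3079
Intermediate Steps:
Add(Mul(-29, -104), Add(49, 14)) = Add(3016, 63) = 3079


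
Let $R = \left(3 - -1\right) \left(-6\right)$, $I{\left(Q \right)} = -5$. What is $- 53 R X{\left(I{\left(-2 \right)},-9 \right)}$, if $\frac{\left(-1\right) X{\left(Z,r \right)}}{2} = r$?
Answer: $22896$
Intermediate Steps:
$X{\left(Z,r \right)} = - 2 r$
$R = -24$ ($R = \left(3 + 1\right) \left(-6\right) = 4 \left(-6\right) = -24$)
$- 53 R X{\left(I{\left(-2 \right)},-9 \right)} = \left(-53\right) \left(-24\right) \left(\left(-2\right) \left(-9\right)\right) = 1272 \cdot 18 = 22896$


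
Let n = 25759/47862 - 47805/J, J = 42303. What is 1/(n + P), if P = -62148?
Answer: -674902062/41944212802487 ≈ -1.6090e-5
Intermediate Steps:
n = -399453311/674902062 (n = 25759/47862 - 47805/42303 = 25759*(1/47862) - 47805*1/42303 = 25759/47862 - 15935/14101 = -399453311/674902062 ≈ -0.59187)
1/(n + P) = 1/(-399453311/674902062 - 62148) = 1/(-41944212802487/674902062) = -674902062/41944212802487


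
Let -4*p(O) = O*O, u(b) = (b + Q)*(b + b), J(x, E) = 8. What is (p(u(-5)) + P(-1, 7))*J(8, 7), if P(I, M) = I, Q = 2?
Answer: -1808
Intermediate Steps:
u(b) = 2*b*(2 + b) (u(b) = (b + 2)*(b + b) = (2 + b)*(2*b) = 2*b*(2 + b))
p(O) = -O²/4 (p(O) = -O*O/4 = -O²/4)
(p(u(-5)) + P(-1, 7))*J(8, 7) = (-100*(2 - 5)²/4 - 1)*8 = (-(2*(-5)*(-3))²/4 - 1)*8 = (-¼*30² - 1)*8 = (-¼*900 - 1)*8 = (-225 - 1)*8 = -226*8 = -1808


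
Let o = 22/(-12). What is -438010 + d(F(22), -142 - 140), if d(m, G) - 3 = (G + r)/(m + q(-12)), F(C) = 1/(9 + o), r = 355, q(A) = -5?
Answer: -91546602/209 ≈ -4.3802e+5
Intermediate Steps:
o = -11/6 (o = 22*(-1/12) = -11/6 ≈ -1.8333)
F(C) = 6/43 (F(C) = 1/(9 - 11/6) = 1/(43/6) = 6/43)
d(m, G) = 3 + (355 + G)/(-5 + m) (d(m, G) = 3 + (G + 355)/(m - 5) = 3 + (355 + G)/(-5 + m))
-438010 + d(F(22), -142 - 140) = -438010 + (340 + (-142 - 140) + 3*(6/43))/(-5 + 6/43) = -438010 + (340 - 282 + 18/43)/(-209/43) = -438010 - 43/209*2512/43 = -438010 - 2512/209 = -91546602/209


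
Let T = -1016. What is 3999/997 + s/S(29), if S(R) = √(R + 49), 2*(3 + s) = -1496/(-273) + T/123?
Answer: 3999/997 - 49139*√78/873054 ≈ 3.5139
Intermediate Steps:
s = -49139/11193 (s = -3 + (-1496/(-273) - 1016/123)/2 = -3 + (-1496*(-1/273) - 1016*1/123)/2 = -3 + (1496/273 - 1016/123)/2 = -3 + (½)*(-31120/11193) = -3 - 15560/11193 = -49139/11193 ≈ -4.3902)
S(R) = √(49 + R)
3999/997 + s/S(29) = 3999/997 - 49139/(11193*√(49 + 29)) = 3999*(1/997) - 49139*√78/78/11193 = 3999/997 - 49139*√78/873054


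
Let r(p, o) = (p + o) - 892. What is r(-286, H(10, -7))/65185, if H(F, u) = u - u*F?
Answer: -223/13037 ≈ -0.017105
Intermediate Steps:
H(F, u) = u - F*u
r(p, o) = -892 + o + p (r(p, o) = (o + p) - 892 = -892 + o + p)
r(-286, H(10, -7))/65185 = (-892 - 7*(1 - 1*10) - 286)/65185 = (-892 - 7*(1 - 10) - 286)*(1/65185) = (-892 - 7*(-9) - 286)*(1/65185) = (-892 + 63 - 286)*(1/65185) = -1115*1/65185 = -223/13037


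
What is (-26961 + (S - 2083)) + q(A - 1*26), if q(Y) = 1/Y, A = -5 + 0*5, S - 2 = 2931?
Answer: -809442/31 ≈ -26111.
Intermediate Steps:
S = 2933 (S = 2 + 2931 = 2933)
A = -5 (A = -5 + 0 = -5)
(-26961 + (S - 2083)) + q(A - 1*26) = (-26961 + (2933 - 2083)) + 1/(-5 - 1*26) = (-26961 + 850) + 1/(-5 - 26) = -26111 + 1/(-31) = -26111 - 1/31 = -809442/31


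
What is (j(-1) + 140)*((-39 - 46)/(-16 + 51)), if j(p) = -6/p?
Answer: -2482/7 ≈ -354.57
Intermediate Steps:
(j(-1) + 140)*((-39 - 46)/(-16 + 51)) = (-6/(-1) + 140)*((-39 - 46)/(-16 + 51)) = (-6*(-1) + 140)*(-85/35) = (6 + 140)*(-85*1/35) = 146*(-17/7) = -2482/7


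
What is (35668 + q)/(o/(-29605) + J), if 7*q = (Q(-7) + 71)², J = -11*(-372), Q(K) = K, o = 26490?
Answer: 751292006/84782019 ≈ 8.8615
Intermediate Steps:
J = 4092
q = 4096/7 (q = (-7 + 71)²/7 = (⅐)*64² = (⅐)*4096 = 4096/7 ≈ 585.14)
(35668 + q)/(o/(-29605) + J) = (35668 + 4096/7)/(26490/(-29605) + 4092) = 253772/(7*(26490*(-1/29605) + 4092)) = 253772/(7*(-5298/5921 + 4092)) = 253772/(7*(24223434/5921)) = (253772/7)*(5921/24223434) = 751292006/84782019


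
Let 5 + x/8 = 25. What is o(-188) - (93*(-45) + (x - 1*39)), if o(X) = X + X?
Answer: 3688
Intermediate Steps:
x = 160 (x = -40 + 8*25 = -40 + 200 = 160)
o(X) = 2*X
o(-188) - (93*(-45) + (x - 1*39)) = 2*(-188) - (93*(-45) + (160 - 1*39)) = -376 - (-4185 + (160 - 39)) = -376 - (-4185 + 121) = -376 - 1*(-4064) = -376 + 4064 = 3688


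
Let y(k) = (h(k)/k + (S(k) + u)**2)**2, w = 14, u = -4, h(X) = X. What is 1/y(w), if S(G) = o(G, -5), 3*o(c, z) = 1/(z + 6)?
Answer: 81/16900 ≈ 0.0047929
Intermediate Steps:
o(c, z) = 1/(3*(6 + z)) (o(c, z) = 1/(3*(z + 6)) = 1/(3*(6 + z)))
S(G) = 1/3 (S(G) = 1/(3*(6 - 5)) = (1/3)/1 = (1/3)*1 = 1/3)
y(k) = 16900/81 (y(k) = (k/k + (1/3 - 4)**2)**2 = (1 + (-11/3)**2)**2 = (1 + 121/9)**2 = (130/9)**2 = 16900/81)
1/y(w) = 1/(16900/81) = 81/16900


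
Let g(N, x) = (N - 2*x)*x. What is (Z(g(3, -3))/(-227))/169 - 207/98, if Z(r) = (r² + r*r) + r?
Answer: -8081379/3759574 ≈ -2.1495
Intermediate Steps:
g(N, x) = x*(N - 2*x)
Z(r) = r + 2*r² (Z(r) = (r² + r²) + r = 2*r² + r = r + 2*r²)
(Z(g(3, -3))/(-227))/169 - 207/98 = (((-3*(3 - 2*(-3)))*(1 + 2*(-3*(3 - 2*(-3)))))/(-227))/169 - 207/98 = (((-3*(3 + 6))*(1 + 2*(-3*(3 + 6))))*(-1/227))*(1/169) - 207*1/98 = (((-3*9)*(1 + 2*(-3*9)))*(-1/227))*(1/169) - 207/98 = (-27*(1 + 2*(-27))*(-1/227))*(1/169) - 207/98 = (-27*(1 - 54)*(-1/227))*(1/169) - 207/98 = (-27*(-53)*(-1/227))*(1/169) - 207/98 = (1431*(-1/227))*(1/169) - 207/98 = -1431/227*1/169 - 207/98 = -1431/38363 - 207/98 = -8081379/3759574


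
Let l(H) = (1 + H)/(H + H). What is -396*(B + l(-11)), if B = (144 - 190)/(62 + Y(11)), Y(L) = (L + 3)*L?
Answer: -287/3 ≈ -95.667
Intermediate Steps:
Y(L) = L*(3 + L) (Y(L) = (3 + L)*L = L*(3 + L))
l(H) = (1 + H)/(2*H) (l(H) = (1 + H)/((2*H)) = (1 + H)*(1/(2*H)) = (1 + H)/(2*H))
B = -23/108 (B = (144 - 190)/(62 + 11*(3 + 11)) = -46/(62 + 11*14) = -46/(62 + 154) = -46/216 = -46*1/216 = -23/108 ≈ -0.21296)
-396*(B + l(-11)) = -396*(-23/108 + (½)*(1 - 11)/(-11)) = -396*(-23/108 + (½)*(-1/11)*(-10)) = -396*(-23/108 + 5/11) = -396*287/1188 = -287/3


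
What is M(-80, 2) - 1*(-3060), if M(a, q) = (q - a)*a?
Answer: -3500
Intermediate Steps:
M(a, q) = a*(q - a)
M(-80, 2) - 1*(-3060) = -80*(2 - 1*(-80)) - 1*(-3060) = -80*(2 + 80) + 3060 = -80*82 + 3060 = -6560 + 3060 = -3500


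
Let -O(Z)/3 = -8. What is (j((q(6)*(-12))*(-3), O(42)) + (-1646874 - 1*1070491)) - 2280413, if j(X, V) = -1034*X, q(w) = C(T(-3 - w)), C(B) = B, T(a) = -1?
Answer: -4960554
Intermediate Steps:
O(Z) = 24 (O(Z) = -3*(-8) = 24)
q(w) = -1
(j((q(6)*(-12))*(-3), O(42)) + (-1646874 - 1*1070491)) - 2280413 = (-1034*(-1*(-12))*(-3) + (-1646874 - 1*1070491)) - 2280413 = (-12408*(-3) + (-1646874 - 1070491)) - 2280413 = (-1034*(-36) - 2717365) - 2280413 = (37224 - 2717365) - 2280413 = -2680141 - 2280413 = -4960554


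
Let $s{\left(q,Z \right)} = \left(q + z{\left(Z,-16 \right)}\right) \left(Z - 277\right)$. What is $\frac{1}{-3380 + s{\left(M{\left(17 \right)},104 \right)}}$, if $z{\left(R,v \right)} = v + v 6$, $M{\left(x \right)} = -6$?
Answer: $\frac{1}{17034} \approx 5.8706 \cdot 10^{-5}$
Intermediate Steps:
$z{\left(R,v \right)} = 7 v$ ($z{\left(R,v \right)} = v + 6 v = 7 v$)
$s{\left(q,Z \right)} = \left(-277 + Z\right) \left(-112 + q\right)$ ($s{\left(q,Z \right)} = \left(q + 7 \left(-16\right)\right) \left(Z - 277\right) = \left(q - 112\right) \left(-277 + Z\right) = \left(-112 + q\right) \left(-277 + Z\right) = \left(-277 + Z\right) \left(-112 + q\right)$)
$\frac{1}{-3380 + s{\left(M{\left(17 \right)},104 \right)}} = \frac{1}{-3380 + \left(31024 - -1662 - 11648 + 104 \left(-6\right)\right)} = \frac{1}{-3380 + \left(31024 + 1662 - 11648 - 624\right)} = \frac{1}{-3380 + 20414} = \frac{1}{17034}$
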